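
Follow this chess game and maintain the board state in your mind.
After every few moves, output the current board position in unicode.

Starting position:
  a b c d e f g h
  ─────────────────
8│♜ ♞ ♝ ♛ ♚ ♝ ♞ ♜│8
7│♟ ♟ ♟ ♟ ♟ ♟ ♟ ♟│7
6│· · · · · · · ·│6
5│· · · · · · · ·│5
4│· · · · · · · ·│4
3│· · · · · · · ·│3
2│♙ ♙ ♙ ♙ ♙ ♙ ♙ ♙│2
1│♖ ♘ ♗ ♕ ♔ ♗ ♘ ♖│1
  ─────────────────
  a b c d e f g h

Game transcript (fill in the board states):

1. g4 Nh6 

  a b c d e f g h
  ─────────────────
8│♜ ♞ ♝ ♛ ♚ ♝ · ♜│8
7│♟ ♟ ♟ ♟ ♟ ♟ ♟ ♟│7
6│· · · · · · · ♞│6
5│· · · · · · · ·│5
4│· · · · · · ♙ ·│4
3│· · · · · · · ·│3
2│♙ ♙ ♙ ♙ ♙ ♙ · ♙│2
1│♖ ♘ ♗ ♕ ♔ ♗ ♘ ♖│1
  ─────────────────
  a b c d e f g h

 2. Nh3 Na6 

  a b c d e f g h
  ─────────────────
8│♜ · ♝ ♛ ♚ ♝ · ♜│8
7│♟ ♟ ♟ ♟ ♟ ♟ ♟ ♟│7
6│♞ · · · · · · ♞│6
5│· · · · · · · ·│5
4│· · · · · · ♙ ·│4
3│· · · · · · · ♘│3
2│♙ ♙ ♙ ♙ ♙ ♙ · ♙│2
1│♖ ♘ ♗ ♕ ♔ ♗ · ♖│1
  ─────────────────
  a b c d e f g h

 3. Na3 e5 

  a b c d e f g h
  ─────────────────
8│♜ · ♝ ♛ ♚ ♝ · ♜│8
7│♟ ♟ ♟ ♟ · ♟ ♟ ♟│7
6│♞ · · · · · · ♞│6
5│· · · · ♟ · · ·│5
4│· · · · · · ♙ ·│4
3│♘ · · · · · · ♘│3
2│♙ ♙ ♙ ♙ ♙ ♙ · ♙│2
1│♖ · ♗ ♕ ♔ ♗ · ♖│1
  ─────────────────
  a b c d e f g h

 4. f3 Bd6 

  a b c d e f g h
  ─────────────────
8│♜ · ♝ ♛ ♚ · · ♜│8
7│♟ ♟ ♟ ♟ · ♟ ♟ ♟│7
6│♞ · · ♝ · · · ♞│6
5│· · · · ♟ · · ·│5
4│· · · · · · ♙ ·│4
3│♘ · · · · ♙ · ♘│3
2│♙ ♙ ♙ ♙ ♙ · · ♙│2
1│♖ · ♗ ♕ ♔ ♗ · ♖│1
  ─────────────────
  a b c d e f g h

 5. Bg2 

  a b c d e f g h
  ─────────────────
8│♜ · ♝ ♛ ♚ · · ♜│8
7│♟ ♟ ♟ ♟ · ♟ ♟ ♟│7
6│♞ · · ♝ · · · ♞│6
5│· · · · ♟ · · ·│5
4│· · · · · · ♙ ·│4
3│♘ · · · · ♙ · ♘│3
2│♙ ♙ ♙ ♙ ♙ · ♗ ♙│2
1│♖ · ♗ ♕ ♔ · · ♖│1
  ─────────────────
  a b c d e f g h


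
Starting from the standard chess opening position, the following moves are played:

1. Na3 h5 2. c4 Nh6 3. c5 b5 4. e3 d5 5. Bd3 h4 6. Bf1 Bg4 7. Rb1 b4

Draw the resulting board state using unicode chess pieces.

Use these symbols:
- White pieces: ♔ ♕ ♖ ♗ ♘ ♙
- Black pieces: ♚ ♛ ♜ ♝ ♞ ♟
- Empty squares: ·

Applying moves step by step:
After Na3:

♜ ♞ ♝ ♛ ♚ ♝ ♞ ♜
♟ ♟ ♟ ♟ ♟ ♟ ♟ ♟
· · · · · · · ·
· · · · · · · ·
· · · · · · · ·
♘ · · · · · · ·
♙ ♙ ♙ ♙ ♙ ♙ ♙ ♙
♖ · ♗ ♕ ♔ ♗ ♘ ♖


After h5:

♜ ♞ ♝ ♛ ♚ ♝ ♞ ♜
♟ ♟ ♟ ♟ ♟ ♟ ♟ ·
· · · · · · · ·
· · · · · · · ♟
· · · · · · · ·
♘ · · · · · · ·
♙ ♙ ♙ ♙ ♙ ♙ ♙ ♙
♖ · ♗ ♕ ♔ ♗ ♘ ♖


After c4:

♜ ♞ ♝ ♛ ♚ ♝ ♞ ♜
♟ ♟ ♟ ♟ ♟ ♟ ♟ ·
· · · · · · · ·
· · · · · · · ♟
· · ♙ · · · · ·
♘ · · · · · · ·
♙ ♙ · ♙ ♙ ♙ ♙ ♙
♖ · ♗ ♕ ♔ ♗ ♘ ♖


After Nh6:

♜ ♞ ♝ ♛ ♚ ♝ · ♜
♟ ♟ ♟ ♟ ♟ ♟ ♟ ·
· · · · · · · ♞
· · · · · · · ♟
· · ♙ · · · · ·
♘ · · · · · · ·
♙ ♙ · ♙ ♙ ♙ ♙ ♙
♖ · ♗ ♕ ♔ ♗ ♘ ♖


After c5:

♜ ♞ ♝ ♛ ♚ ♝ · ♜
♟ ♟ ♟ ♟ ♟ ♟ ♟ ·
· · · · · · · ♞
· · ♙ · · · · ♟
· · · · · · · ·
♘ · · · · · · ·
♙ ♙ · ♙ ♙ ♙ ♙ ♙
♖ · ♗ ♕ ♔ ♗ ♘ ♖


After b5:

♜ ♞ ♝ ♛ ♚ ♝ · ♜
♟ · ♟ ♟ ♟ ♟ ♟ ·
· · · · · · · ♞
· ♟ ♙ · · · · ♟
· · · · · · · ·
♘ · · · · · · ·
♙ ♙ · ♙ ♙ ♙ ♙ ♙
♖ · ♗ ♕ ♔ ♗ ♘ ♖


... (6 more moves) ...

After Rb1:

♜ ♞ · ♛ ♚ ♝ · ♜
♟ · ♟ · ♟ ♟ ♟ ·
· · · · · · · ♞
· ♟ ♙ ♟ · · · ·
· · · · · · ♝ ♟
♘ · · · ♙ · · ·
♙ ♙ · ♙ · ♙ ♙ ♙
· ♖ ♗ ♕ ♔ ♗ ♘ ♖


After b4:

♜ ♞ · ♛ ♚ ♝ · ♜
♟ · ♟ · ♟ ♟ ♟ ·
· · · · · · · ♞
· · ♙ ♟ · · · ·
· ♟ · · · · ♝ ♟
♘ · · · ♙ · · ·
♙ ♙ · ♙ · ♙ ♙ ♙
· ♖ ♗ ♕ ♔ ♗ ♘ ♖



  a b c d e f g h
  ─────────────────
8│♜ ♞ · ♛ ♚ ♝ · ♜│8
7│♟ · ♟ · ♟ ♟ ♟ ·│7
6│· · · · · · · ♞│6
5│· · ♙ ♟ · · · ·│5
4│· ♟ · · · · ♝ ♟│4
3│♘ · · · ♙ · · ·│3
2│♙ ♙ · ♙ · ♙ ♙ ♙│2
1│· ♖ ♗ ♕ ♔ ♗ ♘ ♖│1
  ─────────────────
  a b c d e f g h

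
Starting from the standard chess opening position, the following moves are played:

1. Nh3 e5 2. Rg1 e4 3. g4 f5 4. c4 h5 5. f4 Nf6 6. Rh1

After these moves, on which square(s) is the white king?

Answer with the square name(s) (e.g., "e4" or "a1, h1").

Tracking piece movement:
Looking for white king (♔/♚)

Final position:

  a b c d e f g h
  ─────────────────
8│♜ ♞ ♝ ♛ ♚ ♝ · ♜│8
7│♟ ♟ ♟ ♟ · · ♟ ·│7
6│· · · · · ♞ · ·│6
5│· · · · · ♟ · ♟│5
4│· · ♙ · ♟ ♙ ♙ ·│4
3│· · · · · · · ♘│3
2│♙ ♙ · ♙ ♙ · · ♙│2
1│♖ ♘ ♗ ♕ ♔ ♗ · ♖│1
  ─────────────────
  a b c d e f g h


e1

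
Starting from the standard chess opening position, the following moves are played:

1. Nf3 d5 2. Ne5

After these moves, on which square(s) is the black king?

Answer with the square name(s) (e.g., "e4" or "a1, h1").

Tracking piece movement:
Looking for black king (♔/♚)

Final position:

  a b c d e f g h
  ─────────────────
8│♜ ♞ ♝ ♛ ♚ ♝ ♞ ♜│8
7│♟ ♟ ♟ · ♟ ♟ ♟ ♟│7
6│· · · · · · · ·│6
5│· · · ♟ ♘ · · ·│5
4│· · · · · · · ·│4
3│· · · · · · · ·│3
2│♙ ♙ ♙ ♙ ♙ ♙ ♙ ♙│2
1│♖ ♘ ♗ ♕ ♔ ♗ · ♖│1
  ─────────────────
  a b c d e f g h


e8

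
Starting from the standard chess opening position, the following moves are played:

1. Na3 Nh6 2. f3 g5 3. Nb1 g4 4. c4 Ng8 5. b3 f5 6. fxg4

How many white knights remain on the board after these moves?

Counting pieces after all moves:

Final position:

  a b c d e f g h
  ─────────────────
8│♜ ♞ ♝ ♛ ♚ ♝ ♞ ♜│8
7│♟ ♟ ♟ ♟ ♟ · · ♟│7
6│· · · · · · · ·│6
5│· · · · · ♟ · ·│5
4│· · ♙ · · · ♙ ·│4
3│· ♙ · · · · · ·│3
2│♙ · · ♙ ♙ · ♙ ♙│2
1│♖ ♘ ♗ ♕ ♔ ♗ ♘ ♖│1
  ─────────────────
  a b c d e f g h


2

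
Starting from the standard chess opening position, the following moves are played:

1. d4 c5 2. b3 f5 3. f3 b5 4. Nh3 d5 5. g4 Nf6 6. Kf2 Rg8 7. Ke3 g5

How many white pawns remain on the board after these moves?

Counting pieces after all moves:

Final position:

  a b c d e f g h
  ─────────────────
8│♜ ♞ ♝ ♛ ♚ ♝ ♜ ·│8
7│♟ · · · ♟ · · ♟│7
6│· · · · · ♞ · ·│6
5│· ♟ ♟ ♟ · ♟ ♟ ·│5
4│· · · ♙ · · ♙ ·│4
3│· ♙ · · ♔ ♙ · ♘│3
2│♙ · ♙ · ♙ · · ♙│2
1│♖ ♘ ♗ ♕ · ♗ · ♖│1
  ─────────────────
  a b c d e f g h


8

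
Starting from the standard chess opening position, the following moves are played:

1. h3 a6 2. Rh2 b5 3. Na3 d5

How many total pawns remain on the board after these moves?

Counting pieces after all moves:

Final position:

  a b c d e f g h
  ─────────────────
8│♜ ♞ ♝ ♛ ♚ ♝ ♞ ♜│8
7│· · ♟ · ♟ ♟ ♟ ♟│7
6│♟ · · · · · · ·│6
5│· ♟ · ♟ · · · ·│5
4│· · · · · · · ·│4
3│♘ · · · · · · ♙│3
2│♙ ♙ ♙ ♙ ♙ ♙ ♙ ♖│2
1│♖ · ♗ ♕ ♔ ♗ ♘ ·│1
  ─────────────────
  a b c d e f g h


16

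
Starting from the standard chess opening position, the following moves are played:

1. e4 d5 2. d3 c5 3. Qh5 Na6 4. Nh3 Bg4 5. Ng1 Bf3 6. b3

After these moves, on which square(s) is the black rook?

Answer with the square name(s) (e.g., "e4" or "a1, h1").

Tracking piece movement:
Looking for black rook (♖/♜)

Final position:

  a b c d e f g h
  ─────────────────
8│♜ · · ♛ ♚ ♝ ♞ ♜│8
7│♟ ♟ · · ♟ ♟ ♟ ♟│7
6│♞ · · · · · · ·│6
5│· · ♟ ♟ · · · ♕│5
4│· · · · ♙ · · ·│4
3│· ♙ · ♙ · ♝ · ·│3
2│♙ · ♙ · · ♙ ♙ ♙│2
1│♖ ♘ ♗ · ♔ ♗ ♘ ♖│1
  ─────────────────
  a b c d e f g h


a8, h8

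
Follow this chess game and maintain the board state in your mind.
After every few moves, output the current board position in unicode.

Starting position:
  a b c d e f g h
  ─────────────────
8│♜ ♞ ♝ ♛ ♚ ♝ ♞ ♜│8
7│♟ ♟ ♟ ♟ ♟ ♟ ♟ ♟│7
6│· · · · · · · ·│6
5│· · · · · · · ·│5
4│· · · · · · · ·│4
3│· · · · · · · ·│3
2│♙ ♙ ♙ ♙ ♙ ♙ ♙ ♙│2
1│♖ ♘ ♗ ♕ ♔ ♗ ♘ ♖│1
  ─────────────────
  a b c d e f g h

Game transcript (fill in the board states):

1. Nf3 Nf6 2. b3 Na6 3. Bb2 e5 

  a b c d e f g h
  ─────────────────
8│♜ · ♝ ♛ ♚ ♝ · ♜│8
7│♟ ♟ ♟ ♟ · ♟ ♟ ♟│7
6│♞ · · · · ♞ · ·│6
5│· · · · ♟ · · ·│5
4│· · · · · · · ·│4
3│· ♙ · · · ♘ · ·│3
2│♙ ♗ ♙ ♙ ♙ ♙ ♙ ♙│2
1│♖ ♘ · ♕ ♔ ♗ · ♖│1
  ─────────────────
  a b c d e f g h

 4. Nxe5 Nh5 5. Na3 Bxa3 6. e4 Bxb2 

  a b c d e f g h
  ─────────────────
8│♜ · ♝ ♛ ♚ · · ♜│8
7│♟ ♟ ♟ ♟ · ♟ ♟ ♟│7
6│♞ · · · · · · ·│6
5│· · · · ♘ · · ♞│5
4│· · · · ♙ · · ·│4
3│· ♙ · · · · · ·│3
2│♙ ♝ ♙ ♙ · ♙ ♙ ♙│2
1│♖ · · ♕ ♔ ♗ · ♖│1
  ─────────────────
  a b c d e f g h

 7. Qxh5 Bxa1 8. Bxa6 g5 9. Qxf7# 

  a b c d e f g h
  ─────────────────
8│♜ · ♝ ♛ ♚ · · ♜│8
7│♟ ♟ ♟ ♟ · ♕ · ♟│7
6│♗ · · · · · · ·│6
5│· · · · ♘ · ♟ ·│5
4│· · · · ♙ · · ·│4
3│· ♙ · · · · · ·│3
2│♙ · ♙ ♙ · ♙ ♙ ♙│2
1│♝ · · · ♔ · · ♖│1
  ─────────────────
  a b c d e f g h


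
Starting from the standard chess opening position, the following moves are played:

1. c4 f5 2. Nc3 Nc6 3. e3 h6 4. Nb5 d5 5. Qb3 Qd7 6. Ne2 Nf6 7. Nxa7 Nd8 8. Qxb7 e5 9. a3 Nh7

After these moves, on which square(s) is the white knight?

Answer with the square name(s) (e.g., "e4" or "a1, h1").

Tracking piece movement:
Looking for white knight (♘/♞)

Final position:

  a b c d e f g h
  ─────────────────
8│♜ · ♝ ♞ ♚ ♝ · ♜│8
7│♘ ♕ ♟ ♛ · · ♟ ♞│7
6│· · · · · · · ♟│6
5│· · · ♟ ♟ ♟ · ·│5
4│· · ♙ · · · · ·│4
3│♙ · · · ♙ · · ·│3
2│· ♙ · ♙ ♘ ♙ ♙ ♙│2
1│♖ · ♗ · ♔ ♗ · ♖│1
  ─────────────────
  a b c d e f g h


a7, e2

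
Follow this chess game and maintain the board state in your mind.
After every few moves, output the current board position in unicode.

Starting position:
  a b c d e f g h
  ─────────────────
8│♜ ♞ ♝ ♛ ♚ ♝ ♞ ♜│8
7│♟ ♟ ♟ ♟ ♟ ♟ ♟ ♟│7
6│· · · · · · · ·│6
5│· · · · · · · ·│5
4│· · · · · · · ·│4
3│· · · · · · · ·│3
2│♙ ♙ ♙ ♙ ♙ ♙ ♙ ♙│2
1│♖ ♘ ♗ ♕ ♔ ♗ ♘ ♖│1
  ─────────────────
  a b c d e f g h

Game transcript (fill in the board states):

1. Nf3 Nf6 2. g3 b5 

  a b c d e f g h
  ─────────────────
8│♜ ♞ ♝ ♛ ♚ ♝ · ♜│8
7│♟ · ♟ ♟ ♟ ♟ ♟ ♟│7
6│· · · · · ♞ · ·│6
5│· ♟ · · · · · ·│5
4│· · · · · · · ·│4
3│· · · · · ♘ ♙ ·│3
2│♙ ♙ ♙ ♙ ♙ ♙ · ♙│2
1│♖ ♘ ♗ ♕ ♔ ♗ · ♖│1
  ─────────────────
  a b c d e f g h

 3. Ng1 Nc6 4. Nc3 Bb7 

  a b c d e f g h
  ─────────────────
8│♜ · · ♛ ♚ ♝ · ♜│8
7│♟ ♝ ♟ ♟ ♟ ♟ ♟ ♟│7
6│· · ♞ · · ♞ · ·│6
5│· ♟ · · · · · ·│5
4│· · · · · · · ·│4
3│· · ♘ · · · ♙ ·│3
2│♙ ♙ ♙ ♙ ♙ ♙ · ♙│2
1│♖ · ♗ ♕ ♔ ♗ ♘ ♖│1
  ─────────────────
  a b c d e f g h

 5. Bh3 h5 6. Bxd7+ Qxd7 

  a b c d e f g h
  ─────────────────
8│♜ · · · ♚ ♝ · ♜│8
7│♟ ♝ ♟ ♛ ♟ ♟ ♟ ·│7
6│· · ♞ · · ♞ · ·│6
5│· ♟ · · · · · ♟│5
4│· · · · · · · ·│4
3│· · ♘ · · · ♙ ·│3
2│♙ ♙ ♙ ♙ ♙ ♙ · ♙│2
1│♖ · ♗ ♕ ♔ · ♘ ♖│1
  ─────────────────
  a b c d e f g h

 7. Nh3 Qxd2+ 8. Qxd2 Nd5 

  a b c d e f g h
  ─────────────────
8│♜ · · · ♚ ♝ · ♜│8
7│♟ ♝ ♟ · ♟ ♟ ♟ ·│7
6│· · ♞ · · · · ·│6
5│· ♟ · ♞ · · · ♟│5
4│· · · · · · · ·│4
3│· · ♘ · · · ♙ ♘│3
2│♙ ♙ ♙ ♕ ♙ ♙ · ♙│2
1│♖ · ♗ · ♔ · · ♖│1
  ─────────────────
  a b c d e f g h



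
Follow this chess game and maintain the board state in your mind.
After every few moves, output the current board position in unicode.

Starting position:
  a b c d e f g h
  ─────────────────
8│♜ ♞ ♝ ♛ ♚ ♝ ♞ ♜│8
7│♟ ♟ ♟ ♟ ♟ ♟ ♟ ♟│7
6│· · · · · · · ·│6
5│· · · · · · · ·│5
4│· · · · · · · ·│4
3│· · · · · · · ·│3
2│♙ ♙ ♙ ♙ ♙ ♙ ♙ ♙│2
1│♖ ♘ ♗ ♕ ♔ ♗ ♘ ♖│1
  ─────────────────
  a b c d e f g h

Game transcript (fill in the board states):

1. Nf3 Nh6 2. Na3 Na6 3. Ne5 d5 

  a b c d e f g h
  ─────────────────
8│♜ · ♝ ♛ ♚ ♝ · ♜│8
7│♟ ♟ ♟ · ♟ ♟ ♟ ♟│7
6│♞ · · · · · · ♞│6
5│· · · ♟ ♘ · · ·│5
4│· · · · · · · ·│4
3│♘ · · · · · · ·│3
2│♙ ♙ ♙ ♙ ♙ ♙ ♙ ♙│2
1│♖ · ♗ ♕ ♔ ♗ · ♖│1
  ─────────────────
  a b c d e f g h

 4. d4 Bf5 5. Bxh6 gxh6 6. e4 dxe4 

  a b c d e f g h
  ─────────────────
8│♜ · · ♛ ♚ ♝ · ♜│8
7│♟ ♟ ♟ · ♟ ♟ · ♟│7
6│♞ · · · · · · ♟│6
5│· · · · ♘ ♝ · ·│5
4│· · · ♙ ♟ · · ·│4
3│♘ · · · · · · ·│3
2│♙ ♙ ♙ · · ♙ ♙ ♙│2
1│♖ · · ♕ ♔ ♗ · ♖│1
  ─────────────────
  a b c d e f g h

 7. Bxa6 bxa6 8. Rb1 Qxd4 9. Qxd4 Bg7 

  a b c d e f g h
  ─────────────────
8│♜ · · · ♚ · · ♜│8
7│♟ · ♟ · ♟ ♟ ♝ ♟│7
6│♟ · · · · · · ♟│6
5│· · · · ♘ ♝ · ·│5
4│· · · ♕ ♟ · · ·│4
3│♘ · · · · · · ·│3
2│♙ ♙ ♙ · · ♙ ♙ ♙│2
1│· ♖ · · ♔ · · ♖│1
  ─────────────────
  a b c d e f g h

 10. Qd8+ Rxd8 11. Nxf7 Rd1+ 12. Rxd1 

  a b c d e f g h
  ─────────────────
8│· · · · ♚ · · ♜│8
7│♟ · ♟ · ♟ ♘ ♝ ♟│7
6│♟ · · · · · · ♟│6
5│· · · · · ♝ · ·│5
4│· · · · ♟ · · ·│4
3│♘ · · · · · · ·│3
2│♙ ♙ ♙ · · ♙ ♙ ♙│2
1│· · · ♖ ♔ · · ♖│1
  ─────────────────
  a b c d e f g h


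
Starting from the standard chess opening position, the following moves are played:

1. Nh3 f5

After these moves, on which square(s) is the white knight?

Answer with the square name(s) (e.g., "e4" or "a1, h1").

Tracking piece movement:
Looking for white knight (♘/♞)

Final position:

  a b c d e f g h
  ─────────────────
8│♜ ♞ ♝ ♛ ♚ ♝ ♞ ♜│8
7│♟ ♟ ♟ ♟ ♟ · ♟ ♟│7
6│· · · · · · · ·│6
5│· · · · · ♟ · ·│5
4│· · · · · · · ·│4
3│· · · · · · · ♘│3
2│♙ ♙ ♙ ♙ ♙ ♙ ♙ ♙│2
1│♖ ♘ ♗ ♕ ♔ ♗ · ♖│1
  ─────────────────
  a b c d e f g h


b1, h3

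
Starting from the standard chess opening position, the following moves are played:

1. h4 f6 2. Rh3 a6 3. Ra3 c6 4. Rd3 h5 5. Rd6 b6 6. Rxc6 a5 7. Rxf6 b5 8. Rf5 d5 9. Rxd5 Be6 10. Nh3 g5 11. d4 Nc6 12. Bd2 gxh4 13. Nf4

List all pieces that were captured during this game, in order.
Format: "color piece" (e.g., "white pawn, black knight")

Tracking captures:
  Rxc6: captured black pawn
  Rxf6: captured black pawn
  Rxd5: captured black pawn
  gxh4: captured white pawn

black pawn, black pawn, black pawn, white pawn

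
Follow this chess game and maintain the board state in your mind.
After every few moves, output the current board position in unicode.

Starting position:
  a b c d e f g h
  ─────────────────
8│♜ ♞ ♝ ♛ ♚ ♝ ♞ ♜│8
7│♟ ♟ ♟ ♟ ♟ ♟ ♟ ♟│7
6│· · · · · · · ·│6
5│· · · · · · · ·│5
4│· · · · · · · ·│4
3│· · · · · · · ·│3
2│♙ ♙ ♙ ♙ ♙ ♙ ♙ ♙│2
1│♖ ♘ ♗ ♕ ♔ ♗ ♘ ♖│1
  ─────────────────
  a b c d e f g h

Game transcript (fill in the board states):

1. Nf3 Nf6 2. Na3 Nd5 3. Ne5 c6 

  a b c d e f g h
  ─────────────────
8│♜ ♞ ♝ ♛ ♚ ♝ · ♜│8
7│♟ ♟ · ♟ ♟ ♟ ♟ ♟│7
6│· · ♟ · · · · ·│6
5│· · · ♞ ♘ · · ·│5
4│· · · · · · · ·│4
3│♘ · · · · · · ·│3
2│♙ ♙ ♙ ♙ ♙ ♙ ♙ ♙│2
1│♖ · ♗ ♕ ♔ ♗ · ♖│1
  ─────────────────
  a b c d e f g h

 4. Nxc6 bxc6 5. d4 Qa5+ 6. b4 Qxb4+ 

  a b c d e f g h
  ─────────────────
8│♜ ♞ ♝ · ♚ ♝ · ♜│8
7│♟ · · ♟ ♟ ♟ ♟ ♟│7
6│· · ♟ · · · · ·│6
5│· · · ♞ · · · ·│5
4│· ♛ · ♙ · · · ·│4
3│♘ · · · · · · ·│3
2│♙ · ♙ · ♙ ♙ ♙ ♙│2
1│♖ · ♗ ♕ ♔ ♗ · ♖│1
  ─────────────────
  a b c d e f g h

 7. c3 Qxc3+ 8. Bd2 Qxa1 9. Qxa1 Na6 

  a b c d e f g h
  ─────────────────
8│♜ · ♝ · ♚ ♝ · ♜│8
7│♟ · · ♟ ♟ ♟ ♟ ♟│7
6│♞ · ♟ · · · · ·│6
5│· · · ♞ · · · ·│5
4│· · · ♙ · · · ·│4
3│♘ · · · · · · ·│3
2│♙ · · ♗ ♙ ♙ ♙ ♙│2
1│♕ · · · ♔ ♗ · ♖│1
  ─────────────────
  a b c d e f g h

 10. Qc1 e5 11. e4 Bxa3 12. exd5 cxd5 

  a b c d e f g h
  ─────────────────
8│♜ · ♝ · ♚ · · ♜│8
7│♟ · · ♟ · ♟ ♟ ♟│7
6│♞ · · · · · · ·│6
5│· · · ♟ ♟ · · ·│5
4│· · · ♙ · · · ·│4
3│♝ · · · · · · ·│3
2│♙ · · ♗ · ♙ ♙ ♙│2
1│· · ♕ · ♔ ♗ · ♖│1
  ─────────────────
  a b c d e f g h

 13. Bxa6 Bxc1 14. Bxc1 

  a b c d e f g h
  ─────────────────
8│♜ · ♝ · ♚ · · ♜│8
7│♟ · · ♟ · ♟ ♟ ♟│7
6│♗ · · · · · · ·│6
5│· · · ♟ ♟ · · ·│5
4│· · · ♙ · · · ·│4
3│· · · · · · · ·│3
2│♙ · · · · ♙ ♙ ♙│2
1│· · ♗ · ♔ · · ♖│1
  ─────────────────
  a b c d e f g h


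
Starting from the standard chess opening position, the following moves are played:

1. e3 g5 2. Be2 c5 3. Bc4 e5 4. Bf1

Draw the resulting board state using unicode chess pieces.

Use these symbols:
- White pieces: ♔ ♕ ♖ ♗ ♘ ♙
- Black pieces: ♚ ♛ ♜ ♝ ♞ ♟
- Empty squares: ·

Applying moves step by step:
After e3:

♜ ♞ ♝ ♛ ♚ ♝ ♞ ♜
♟ ♟ ♟ ♟ ♟ ♟ ♟ ♟
· · · · · · · ·
· · · · · · · ·
· · · · · · · ·
· · · · ♙ · · ·
♙ ♙ ♙ ♙ · ♙ ♙ ♙
♖ ♘ ♗ ♕ ♔ ♗ ♘ ♖


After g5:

♜ ♞ ♝ ♛ ♚ ♝ ♞ ♜
♟ ♟ ♟ ♟ ♟ ♟ · ♟
· · · · · · · ·
· · · · · · ♟ ·
· · · · · · · ·
· · · · ♙ · · ·
♙ ♙ ♙ ♙ · ♙ ♙ ♙
♖ ♘ ♗ ♕ ♔ ♗ ♘ ♖


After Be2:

♜ ♞ ♝ ♛ ♚ ♝ ♞ ♜
♟ ♟ ♟ ♟ ♟ ♟ · ♟
· · · · · · · ·
· · · · · · ♟ ·
· · · · · · · ·
· · · · ♙ · · ·
♙ ♙ ♙ ♙ ♗ ♙ ♙ ♙
♖ ♘ ♗ ♕ ♔ · ♘ ♖


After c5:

♜ ♞ ♝ ♛ ♚ ♝ ♞ ♜
♟ ♟ · ♟ ♟ ♟ · ♟
· · · · · · · ·
· · ♟ · · · ♟ ·
· · · · · · · ·
· · · · ♙ · · ·
♙ ♙ ♙ ♙ ♗ ♙ ♙ ♙
♖ ♘ ♗ ♕ ♔ · ♘ ♖


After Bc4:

♜ ♞ ♝ ♛ ♚ ♝ ♞ ♜
♟ ♟ · ♟ ♟ ♟ · ♟
· · · · · · · ·
· · ♟ · · · ♟ ·
· · ♗ · · · · ·
· · · · ♙ · · ·
♙ ♙ ♙ ♙ · ♙ ♙ ♙
♖ ♘ ♗ ♕ ♔ · ♘ ♖


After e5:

♜ ♞ ♝ ♛ ♚ ♝ ♞ ♜
♟ ♟ · ♟ · ♟ · ♟
· · · · · · · ·
· · ♟ · ♟ · ♟ ·
· · ♗ · · · · ·
· · · · ♙ · · ·
♙ ♙ ♙ ♙ · ♙ ♙ ♙
♖ ♘ ♗ ♕ ♔ · ♘ ♖


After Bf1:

♜ ♞ ♝ ♛ ♚ ♝ ♞ ♜
♟ ♟ · ♟ · ♟ · ♟
· · · · · · · ·
· · ♟ · ♟ · ♟ ·
· · · · · · · ·
· · · · ♙ · · ·
♙ ♙ ♙ ♙ · ♙ ♙ ♙
♖ ♘ ♗ ♕ ♔ ♗ ♘ ♖



  a b c d e f g h
  ─────────────────
8│♜ ♞ ♝ ♛ ♚ ♝ ♞ ♜│8
7│♟ ♟ · ♟ · ♟ · ♟│7
6│· · · · · · · ·│6
5│· · ♟ · ♟ · ♟ ·│5
4│· · · · · · · ·│4
3│· · · · ♙ · · ·│3
2│♙ ♙ ♙ ♙ · ♙ ♙ ♙│2
1│♖ ♘ ♗ ♕ ♔ ♗ ♘ ♖│1
  ─────────────────
  a b c d e f g h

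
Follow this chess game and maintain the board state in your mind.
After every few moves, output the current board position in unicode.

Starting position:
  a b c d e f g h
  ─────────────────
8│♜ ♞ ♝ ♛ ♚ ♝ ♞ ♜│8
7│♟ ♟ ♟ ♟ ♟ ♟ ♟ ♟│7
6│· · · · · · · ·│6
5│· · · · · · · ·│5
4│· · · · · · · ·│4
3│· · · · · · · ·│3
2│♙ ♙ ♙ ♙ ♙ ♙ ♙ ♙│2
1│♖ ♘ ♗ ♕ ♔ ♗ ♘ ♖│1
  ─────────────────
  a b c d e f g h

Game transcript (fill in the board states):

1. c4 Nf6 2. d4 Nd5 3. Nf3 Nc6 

  a b c d e f g h
  ─────────────────
8│♜ · ♝ ♛ ♚ ♝ · ♜│8
7│♟ ♟ ♟ ♟ ♟ ♟ ♟ ♟│7
6│· · ♞ · · · · ·│6
5│· · · ♞ · · · ·│5
4│· · ♙ ♙ · · · ·│4
3│· · · · · ♘ · ·│3
2│♙ ♙ · · ♙ ♙ ♙ ♙│2
1│♖ ♘ ♗ ♕ ♔ ♗ · ♖│1
  ─────────────────
  a b c d e f g h

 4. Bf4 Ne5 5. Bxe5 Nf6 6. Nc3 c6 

  a b c d e f g h
  ─────────────────
8│♜ · ♝ ♛ ♚ ♝ · ♜│8
7│♟ ♟ · ♟ ♟ ♟ ♟ ♟│7
6│· · ♟ · · ♞ · ·│6
5│· · · · ♗ · · ·│5
4│· · ♙ ♙ · · · ·│4
3│· · ♘ · · ♘ · ·│3
2│♙ ♙ · · ♙ ♙ ♙ ♙│2
1│♖ · · ♕ ♔ ♗ · ♖│1
  ─────────────────
  a b c d e f g h

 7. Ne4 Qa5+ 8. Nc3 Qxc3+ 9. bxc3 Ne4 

  a b c d e f g h
  ─────────────────
8│♜ · ♝ · ♚ ♝ · ♜│8
7│♟ ♟ · ♟ ♟ ♟ ♟ ♟│7
6│· · ♟ · · · · ·│6
5│· · · · ♗ · · ·│5
4│· · ♙ ♙ ♞ · · ·│4
3│· · ♙ · · ♘ · ·│3
2│♙ · · · ♙ ♙ ♙ ♙│2
1│♖ · · ♕ ♔ ♗ · ♖│1
  ─────────────────
  a b c d e f g h

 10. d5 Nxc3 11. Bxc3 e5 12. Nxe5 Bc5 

  a b c d e f g h
  ─────────────────
8│♜ · ♝ · ♚ · · ♜│8
7│♟ ♟ · ♟ · ♟ ♟ ♟│7
6│· · ♟ · · · · ·│6
5│· · ♝ ♙ ♘ · · ·│5
4│· · ♙ · · · · ·│4
3│· · ♗ · · · · ·│3
2│♙ · · · ♙ ♙ ♙ ♙│2
1│♖ · · ♕ ♔ ♗ · ♖│1
  ─────────────────
  a b c d e f g h

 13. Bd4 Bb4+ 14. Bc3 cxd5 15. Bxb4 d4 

  a b c d e f g h
  ─────────────────
8│♜ · ♝ · ♚ · · ♜│8
7│♟ ♟ · ♟ · ♟ ♟ ♟│7
6│· · · · · · · ·│6
5│· · · · ♘ · · ·│5
4│· ♗ ♙ ♟ · · · ·│4
3│· · · · · · · ·│3
2│♙ · · · ♙ ♙ ♙ ♙│2
1│♖ · · ♕ ♔ ♗ · ♖│1
  ─────────────────
  a b c d e f g h



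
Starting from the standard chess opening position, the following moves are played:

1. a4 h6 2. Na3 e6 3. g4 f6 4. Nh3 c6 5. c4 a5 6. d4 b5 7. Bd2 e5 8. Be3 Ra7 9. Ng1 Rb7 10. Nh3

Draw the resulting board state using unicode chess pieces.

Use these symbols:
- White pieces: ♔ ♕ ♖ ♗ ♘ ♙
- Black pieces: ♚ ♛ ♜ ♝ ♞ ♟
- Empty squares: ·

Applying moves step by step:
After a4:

♜ ♞ ♝ ♛ ♚ ♝ ♞ ♜
♟ ♟ ♟ ♟ ♟ ♟ ♟ ♟
· · · · · · · ·
· · · · · · · ·
♙ · · · · · · ·
· · · · · · · ·
· ♙ ♙ ♙ ♙ ♙ ♙ ♙
♖ ♘ ♗ ♕ ♔ ♗ ♘ ♖


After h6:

♜ ♞ ♝ ♛ ♚ ♝ ♞ ♜
♟ ♟ ♟ ♟ ♟ ♟ ♟ ·
· · · · · · · ♟
· · · · · · · ·
♙ · · · · · · ·
· · · · · · · ·
· ♙ ♙ ♙ ♙ ♙ ♙ ♙
♖ ♘ ♗ ♕ ♔ ♗ ♘ ♖


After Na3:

♜ ♞ ♝ ♛ ♚ ♝ ♞ ♜
♟ ♟ ♟ ♟ ♟ ♟ ♟ ·
· · · · · · · ♟
· · · · · · · ·
♙ · · · · · · ·
♘ · · · · · · ·
· ♙ ♙ ♙ ♙ ♙ ♙ ♙
♖ · ♗ ♕ ♔ ♗ ♘ ♖


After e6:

♜ ♞ ♝ ♛ ♚ ♝ ♞ ♜
♟ ♟ ♟ ♟ · ♟ ♟ ·
· · · · ♟ · · ♟
· · · · · · · ·
♙ · · · · · · ·
♘ · · · · · · ·
· ♙ ♙ ♙ ♙ ♙ ♙ ♙
♖ · ♗ ♕ ♔ ♗ ♘ ♖


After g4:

♜ ♞ ♝ ♛ ♚ ♝ ♞ ♜
♟ ♟ ♟ ♟ · ♟ ♟ ·
· · · · ♟ · · ♟
· · · · · · · ·
♙ · · · · · ♙ ·
♘ · · · · · · ·
· ♙ ♙ ♙ ♙ ♙ · ♙
♖ · ♗ ♕ ♔ ♗ ♘ ♖


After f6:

♜ ♞ ♝ ♛ ♚ ♝ ♞ ♜
♟ ♟ ♟ ♟ · · ♟ ·
· · · · ♟ ♟ · ♟
· · · · · · · ·
♙ · · · · · ♙ ·
♘ · · · · · · ·
· ♙ ♙ ♙ ♙ ♙ · ♙
♖ · ♗ ♕ ♔ ♗ ♘ ♖


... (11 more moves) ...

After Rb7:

· ♞ ♝ ♛ ♚ ♝ ♞ ♜
· ♜ · ♟ · · ♟ ·
· · ♟ · · ♟ · ♟
♟ ♟ · · ♟ · · ·
♙ · ♙ ♙ · · ♙ ·
♘ · · · ♗ · · ·
· ♙ · · ♙ ♙ · ♙
♖ · · ♕ ♔ ♗ ♘ ♖


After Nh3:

· ♞ ♝ ♛ ♚ ♝ ♞ ♜
· ♜ · ♟ · · ♟ ·
· · ♟ · · ♟ · ♟
♟ ♟ · · ♟ · · ·
♙ · ♙ ♙ · · ♙ ·
♘ · · · ♗ · · ♘
· ♙ · · ♙ ♙ · ♙
♖ · · ♕ ♔ ♗ · ♖



  a b c d e f g h
  ─────────────────
8│· ♞ ♝ ♛ ♚ ♝ ♞ ♜│8
7│· ♜ · ♟ · · ♟ ·│7
6│· · ♟ · · ♟ · ♟│6
5│♟ ♟ · · ♟ · · ·│5
4│♙ · ♙ ♙ · · ♙ ·│4
3│♘ · · · ♗ · · ♘│3
2│· ♙ · · ♙ ♙ · ♙│2
1│♖ · · ♕ ♔ ♗ · ♖│1
  ─────────────────
  a b c d e f g h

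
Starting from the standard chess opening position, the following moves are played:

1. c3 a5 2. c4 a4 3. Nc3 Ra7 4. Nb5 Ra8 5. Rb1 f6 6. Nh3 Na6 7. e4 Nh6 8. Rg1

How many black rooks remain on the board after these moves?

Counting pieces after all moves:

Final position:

  a b c d e f g h
  ─────────────────
8│♜ · ♝ ♛ ♚ ♝ · ♜│8
7│· ♟ ♟ ♟ ♟ · ♟ ♟│7
6│♞ · · · · ♟ · ♞│6
5│· ♘ · · · · · ·│5
4│♟ · ♙ · ♙ · · ·│4
3│· · · · · · · ♘│3
2│♙ ♙ · ♙ · ♙ ♙ ♙│2
1│· ♖ ♗ ♕ ♔ ♗ ♖ ·│1
  ─────────────────
  a b c d e f g h


2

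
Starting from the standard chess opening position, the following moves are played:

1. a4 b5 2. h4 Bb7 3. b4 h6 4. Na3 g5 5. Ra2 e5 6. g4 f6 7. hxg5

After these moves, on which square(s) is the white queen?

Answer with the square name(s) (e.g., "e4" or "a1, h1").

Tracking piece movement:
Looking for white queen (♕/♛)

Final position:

  a b c d e f g h
  ─────────────────
8│♜ ♞ · ♛ ♚ ♝ ♞ ♜│8
7│♟ ♝ ♟ ♟ · · · ·│7
6│· · · · · ♟ · ♟│6
5│· ♟ · · ♟ · ♙ ·│5
4│♙ ♙ · · · · ♙ ·│4
3│♘ · · · · · · ·│3
2│♖ · ♙ ♙ ♙ ♙ · ·│2
1│· · ♗ ♕ ♔ ♗ ♘ ♖│1
  ─────────────────
  a b c d e f g h


d1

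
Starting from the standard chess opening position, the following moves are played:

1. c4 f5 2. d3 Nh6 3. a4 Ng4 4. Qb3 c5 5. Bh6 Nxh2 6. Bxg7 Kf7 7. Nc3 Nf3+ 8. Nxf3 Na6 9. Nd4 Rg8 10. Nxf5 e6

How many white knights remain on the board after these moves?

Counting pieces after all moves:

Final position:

  a b c d e f g h
  ─────────────────
8│♜ · ♝ ♛ · ♝ ♜ ·│8
7│♟ ♟ · ♟ · ♚ ♗ ♟│7
6│♞ · · · ♟ · · ·│6
5│· · ♟ · · ♘ · ·│5
4│♙ · ♙ · · · · ·│4
3│· ♕ ♘ ♙ · · · ·│3
2│· ♙ · · ♙ ♙ ♙ ·│2
1│♖ · · · ♔ ♗ · ♖│1
  ─────────────────
  a b c d e f g h


2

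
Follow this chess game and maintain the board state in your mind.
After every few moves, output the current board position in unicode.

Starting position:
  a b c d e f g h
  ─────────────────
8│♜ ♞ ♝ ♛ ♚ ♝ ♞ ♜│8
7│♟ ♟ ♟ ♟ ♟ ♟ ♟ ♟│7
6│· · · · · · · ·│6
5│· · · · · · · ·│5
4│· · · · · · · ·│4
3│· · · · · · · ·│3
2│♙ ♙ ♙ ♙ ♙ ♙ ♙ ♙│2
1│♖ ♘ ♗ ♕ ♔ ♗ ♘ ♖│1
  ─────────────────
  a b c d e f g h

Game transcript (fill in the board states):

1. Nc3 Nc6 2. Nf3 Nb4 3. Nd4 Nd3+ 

  a b c d e f g h
  ─────────────────
8│♜ · ♝ ♛ ♚ ♝ ♞ ♜│8
7│♟ ♟ ♟ ♟ ♟ ♟ ♟ ♟│7
6│· · · · · · · ·│6
5│· · · · · · · ·│5
4│· · · ♘ · · · ·│4
3│· · ♘ ♞ · · · ·│3
2│♙ ♙ ♙ ♙ ♙ ♙ ♙ ♙│2
1│♖ · ♗ ♕ ♔ ♗ · ♖│1
  ─────────────────
  a b c d e f g h

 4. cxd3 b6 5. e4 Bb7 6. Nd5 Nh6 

  a b c d e f g h
  ─────────────────
8│♜ · · ♛ ♚ ♝ · ♜│8
7│♟ ♝ ♟ ♟ ♟ ♟ ♟ ♟│7
6│· ♟ · · · · · ♞│6
5│· · · ♘ · · · ·│5
4│· · · ♘ ♙ · · ·│4
3│· · · ♙ · · · ·│3
2│♙ ♙ · ♙ · ♙ ♙ ♙│2
1│♖ · ♗ ♕ ♔ ♗ · ♖│1
  ─────────────────
  a b c d e f g h

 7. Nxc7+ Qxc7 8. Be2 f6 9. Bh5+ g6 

  a b c d e f g h
  ─────────────────
8│♜ · · · ♚ ♝ · ♜│8
7│♟ ♝ ♛ ♟ ♟ · · ♟│7
6│· ♟ · · · ♟ ♟ ♞│6
5│· · · · · · · ♗│5
4│· · · ♘ ♙ · · ·│4
3│· · · ♙ · · · ·│3
2│♙ ♙ · ♙ · ♙ ♙ ♙│2
1│♖ · ♗ ♕ ♔ · · ♖│1
  ─────────────────
  a b c d e f g h

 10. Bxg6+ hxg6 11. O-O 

  a b c d e f g h
  ─────────────────
8│♜ · · · ♚ ♝ · ♜│8
7│♟ ♝ ♛ ♟ ♟ · · ·│7
6│· ♟ · · · ♟ ♟ ♞│6
5│· · · · · · · ·│5
4│· · · ♘ ♙ · · ·│4
3│· · · ♙ · · · ·│3
2│♙ ♙ · ♙ · ♙ ♙ ♙│2
1│♖ · ♗ ♕ · ♖ ♔ ·│1
  ─────────────────
  a b c d e f g h


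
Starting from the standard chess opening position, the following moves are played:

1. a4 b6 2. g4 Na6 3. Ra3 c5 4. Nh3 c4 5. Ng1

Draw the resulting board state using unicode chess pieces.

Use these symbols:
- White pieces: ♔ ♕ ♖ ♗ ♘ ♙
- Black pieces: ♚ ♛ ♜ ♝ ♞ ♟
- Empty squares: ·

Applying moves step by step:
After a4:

♜ ♞ ♝ ♛ ♚ ♝ ♞ ♜
♟ ♟ ♟ ♟ ♟ ♟ ♟ ♟
· · · · · · · ·
· · · · · · · ·
♙ · · · · · · ·
· · · · · · · ·
· ♙ ♙ ♙ ♙ ♙ ♙ ♙
♖ ♘ ♗ ♕ ♔ ♗ ♘ ♖


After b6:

♜ ♞ ♝ ♛ ♚ ♝ ♞ ♜
♟ · ♟ ♟ ♟ ♟ ♟ ♟
· ♟ · · · · · ·
· · · · · · · ·
♙ · · · · · · ·
· · · · · · · ·
· ♙ ♙ ♙ ♙ ♙ ♙ ♙
♖ ♘ ♗ ♕ ♔ ♗ ♘ ♖


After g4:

♜ ♞ ♝ ♛ ♚ ♝ ♞ ♜
♟ · ♟ ♟ ♟ ♟ ♟ ♟
· ♟ · · · · · ·
· · · · · · · ·
♙ · · · · · ♙ ·
· · · · · · · ·
· ♙ ♙ ♙ ♙ ♙ · ♙
♖ ♘ ♗ ♕ ♔ ♗ ♘ ♖


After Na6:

♜ · ♝ ♛ ♚ ♝ ♞ ♜
♟ · ♟ ♟ ♟ ♟ ♟ ♟
♞ ♟ · · · · · ·
· · · · · · · ·
♙ · · · · · ♙ ·
· · · · · · · ·
· ♙ ♙ ♙ ♙ ♙ · ♙
♖ ♘ ♗ ♕ ♔ ♗ ♘ ♖


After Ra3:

♜ · ♝ ♛ ♚ ♝ ♞ ♜
♟ · ♟ ♟ ♟ ♟ ♟ ♟
♞ ♟ · · · · · ·
· · · · · · · ·
♙ · · · · · ♙ ·
♖ · · · · · · ·
· ♙ ♙ ♙ ♙ ♙ · ♙
· ♘ ♗ ♕ ♔ ♗ ♘ ♖


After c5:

♜ · ♝ ♛ ♚ ♝ ♞ ♜
♟ · · ♟ ♟ ♟ ♟ ♟
♞ ♟ · · · · · ·
· · ♟ · · · · ·
♙ · · · · · ♙ ·
♖ · · · · · · ·
· ♙ ♙ ♙ ♙ ♙ · ♙
· ♘ ♗ ♕ ♔ ♗ ♘ ♖


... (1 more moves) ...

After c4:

♜ · ♝ ♛ ♚ ♝ ♞ ♜
♟ · · ♟ ♟ ♟ ♟ ♟
♞ ♟ · · · · · ·
· · · · · · · ·
♙ · ♟ · · · ♙ ·
♖ · · · · · · ♘
· ♙ ♙ ♙ ♙ ♙ · ♙
· ♘ ♗ ♕ ♔ ♗ · ♖


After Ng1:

♜ · ♝ ♛ ♚ ♝ ♞ ♜
♟ · · ♟ ♟ ♟ ♟ ♟
♞ ♟ · · · · · ·
· · · · · · · ·
♙ · ♟ · · · ♙ ·
♖ · · · · · · ·
· ♙ ♙ ♙ ♙ ♙ · ♙
· ♘ ♗ ♕ ♔ ♗ ♘ ♖



  a b c d e f g h
  ─────────────────
8│♜ · ♝ ♛ ♚ ♝ ♞ ♜│8
7│♟ · · ♟ ♟ ♟ ♟ ♟│7
6│♞ ♟ · · · · · ·│6
5│· · · · · · · ·│5
4│♙ · ♟ · · · ♙ ·│4
3│♖ · · · · · · ·│3
2│· ♙ ♙ ♙ ♙ ♙ · ♙│2
1│· ♘ ♗ ♕ ♔ ♗ ♘ ♖│1
  ─────────────────
  a b c d e f g h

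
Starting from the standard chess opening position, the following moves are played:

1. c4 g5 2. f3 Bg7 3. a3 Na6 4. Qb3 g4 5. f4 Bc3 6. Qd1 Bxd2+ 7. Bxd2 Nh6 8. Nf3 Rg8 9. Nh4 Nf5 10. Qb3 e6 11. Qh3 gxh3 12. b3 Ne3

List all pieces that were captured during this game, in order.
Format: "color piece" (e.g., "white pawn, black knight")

Tracking captures:
  Bxd2+: captured white pawn
  Bxd2: captured black bishop
  gxh3: captured white queen

white pawn, black bishop, white queen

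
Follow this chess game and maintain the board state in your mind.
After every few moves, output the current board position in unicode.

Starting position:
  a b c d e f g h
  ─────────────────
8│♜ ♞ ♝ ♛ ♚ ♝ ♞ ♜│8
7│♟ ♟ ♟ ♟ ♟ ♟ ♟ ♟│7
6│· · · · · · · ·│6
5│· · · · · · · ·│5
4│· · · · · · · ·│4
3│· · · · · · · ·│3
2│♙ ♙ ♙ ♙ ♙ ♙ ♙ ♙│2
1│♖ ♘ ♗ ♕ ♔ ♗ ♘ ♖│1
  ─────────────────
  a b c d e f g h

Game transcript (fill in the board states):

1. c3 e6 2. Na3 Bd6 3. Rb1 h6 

  a b c d e f g h
  ─────────────────
8│♜ ♞ ♝ ♛ ♚ · ♞ ♜│8
7│♟ ♟ ♟ ♟ · ♟ ♟ ·│7
6│· · · ♝ ♟ · · ♟│6
5│· · · · · · · ·│5
4│· · · · · · · ·│4
3│♘ · ♙ · · · · ·│3
2│♙ ♙ · ♙ ♙ ♙ ♙ ♙│2
1│· ♖ ♗ ♕ ♔ ♗ ♘ ♖│1
  ─────────────────
  a b c d e f g h

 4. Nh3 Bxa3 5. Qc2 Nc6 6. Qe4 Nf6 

  a b c d e f g h
  ─────────────────
8│♜ · ♝ ♛ ♚ · · ♜│8
7│♟ ♟ ♟ ♟ · ♟ ♟ ·│7
6│· · ♞ · ♟ ♞ · ♟│6
5│· · · · · · · ·│5
4│· · · · ♕ · · ·│4
3│♝ · ♙ · · · · ♘│3
2│♙ ♙ · ♙ ♙ ♙ ♙ ♙│2
1│· ♖ ♗ · ♔ ♗ · ♖│1
  ─────────────────
  a b c d e f g h

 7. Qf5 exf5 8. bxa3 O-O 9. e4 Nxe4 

  a b c d e f g h
  ─────────────────
8│♜ · ♝ ♛ · ♜ ♚ ·│8
7│♟ ♟ ♟ ♟ · ♟ ♟ ·│7
6│· · ♞ · · · · ♟│6
5│· · · · · ♟ · ·│5
4│· · · · ♞ · · ·│4
3│♙ · ♙ · · · · ♘│3
2│♙ · · ♙ · ♙ ♙ ♙│2
1│· ♖ ♗ · ♔ ♗ · ♖│1
  ─────────────────
  a b c d e f g h

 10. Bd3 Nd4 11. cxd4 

  a b c d e f g h
  ─────────────────
8│♜ · ♝ ♛ · ♜ ♚ ·│8
7│♟ ♟ ♟ ♟ · ♟ ♟ ·│7
6│· · · · · · · ♟│6
5│· · · · · ♟ · ·│5
4│· · · ♙ ♞ · · ·│4
3│♙ · · ♗ · · · ♘│3
2│♙ · · ♙ · ♙ ♙ ♙│2
1│· ♖ ♗ · ♔ · · ♖│1
  ─────────────────
  a b c d e f g h


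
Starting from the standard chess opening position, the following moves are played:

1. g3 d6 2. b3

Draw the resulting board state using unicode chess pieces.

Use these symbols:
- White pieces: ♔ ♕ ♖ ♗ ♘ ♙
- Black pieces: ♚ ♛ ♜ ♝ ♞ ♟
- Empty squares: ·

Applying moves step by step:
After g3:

♜ ♞ ♝ ♛ ♚ ♝ ♞ ♜
♟ ♟ ♟ ♟ ♟ ♟ ♟ ♟
· · · · · · · ·
· · · · · · · ·
· · · · · · · ·
· · · · · · ♙ ·
♙ ♙ ♙ ♙ ♙ ♙ · ♙
♖ ♘ ♗ ♕ ♔ ♗ ♘ ♖


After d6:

♜ ♞ ♝ ♛ ♚ ♝ ♞ ♜
♟ ♟ ♟ · ♟ ♟ ♟ ♟
· · · ♟ · · · ·
· · · · · · · ·
· · · · · · · ·
· · · · · · ♙ ·
♙ ♙ ♙ ♙ ♙ ♙ · ♙
♖ ♘ ♗ ♕ ♔ ♗ ♘ ♖


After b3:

♜ ♞ ♝ ♛ ♚ ♝ ♞ ♜
♟ ♟ ♟ · ♟ ♟ ♟ ♟
· · · ♟ · · · ·
· · · · · · · ·
· · · · · · · ·
· ♙ · · · · ♙ ·
♙ · ♙ ♙ ♙ ♙ · ♙
♖ ♘ ♗ ♕ ♔ ♗ ♘ ♖



  a b c d e f g h
  ─────────────────
8│♜ ♞ ♝ ♛ ♚ ♝ ♞ ♜│8
7│♟ ♟ ♟ · ♟ ♟ ♟ ♟│7
6│· · · ♟ · · · ·│6
5│· · · · · · · ·│5
4│· · · · · · · ·│4
3│· ♙ · · · · ♙ ·│3
2│♙ · ♙ ♙ ♙ ♙ · ♙│2
1│♖ ♘ ♗ ♕ ♔ ♗ ♘ ♖│1
  ─────────────────
  a b c d e f g h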